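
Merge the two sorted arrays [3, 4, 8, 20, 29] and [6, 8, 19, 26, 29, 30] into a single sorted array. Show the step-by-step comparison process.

Merging process:

Compare 3 vs 6: take 3 from left. Merged: [3]
Compare 4 vs 6: take 4 from left. Merged: [3, 4]
Compare 8 vs 6: take 6 from right. Merged: [3, 4, 6]
Compare 8 vs 8: take 8 from left. Merged: [3, 4, 6, 8]
Compare 20 vs 8: take 8 from right. Merged: [3, 4, 6, 8, 8]
Compare 20 vs 19: take 19 from right. Merged: [3, 4, 6, 8, 8, 19]
Compare 20 vs 26: take 20 from left. Merged: [3, 4, 6, 8, 8, 19, 20]
Compare 29 vs 26: take 26 from right. Merged: [3, 4, 6, 8, 8, 19, 20, 26]
Compare 29 vs 29: take 29 from left. Merged: [3, 4, 6, 8, 8, 19, 20, 26, 29]
Append remaining from right: [29, 30]. Merged: [3, 4, 6, 8, 8, 19, 20, 26, 29, 29, 30]

Final merged array: [3, 4, 6, 8, 8, 19, 20, 26, 29, 29, 30]
Total comparisons: 9

The merged array is [3, 4, 6, 8, 8, 19, 20, 26, 29, 29, 30], requiring 9 comparisons. The merge step runs in O(n) time where n is the total number of elements.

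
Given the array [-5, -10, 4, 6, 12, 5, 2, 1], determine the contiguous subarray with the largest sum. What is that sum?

Using Kadane's algorithm on [-5, -10, 4, 6, 12, 5, 2, 1]:

Scanning through the array:
Position 1 (value -10): max_ending_here = -10, max_so_far = -5
Position 2 (value 4): max_ending_here = 4, max_so_far = 4
Position 3 (value 6): max_ending_here = 10, max_so_far = 10
Position 4 (value 12): max_ending_here = 22, max_so_far = 22
Position 5 (value 5): max_ending_here = 27, max_so_far = 27
Position 6 (value 2): max_ending_here = 29, max_so_far = 29
Position 7 (value 1): max_ending_here = 30, max_so_far = 30

Maximum subarray: [4, 6, 12, 5, 2, 1]
Maximum sum: 30

The maximum subarray is [4, 6, 12, 5, 2, 1] with sum 30. This subarray runs from index 2 to index 7.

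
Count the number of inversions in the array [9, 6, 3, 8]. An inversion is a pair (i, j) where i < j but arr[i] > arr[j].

Finding inversions in [9, 6, 3, 8]:

(0, 1): arr[0]=9 > arr[1]=6
(0, 2): arr[0]=9 > arr[2]=3
(0, 3): arr[0]=9 > arr[3]=8
(1, 2): arr[1]=6 > arr[2]=3

Total inversions: 4

The array has 4 inversion(s): (0,1), (0,2), (0,3), (1,2). Each pair (i,j) satisfies i < j and arr[i] > arr[j].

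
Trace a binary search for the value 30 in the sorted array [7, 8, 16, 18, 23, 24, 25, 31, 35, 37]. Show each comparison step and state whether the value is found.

Binary search for 30 in [7, 8, 16, 18, 23, 24, 25, 31, 35, 37]:

lo=0, hi=9, mid=4, arr[mid]=23 -> 23 < 30, search right half
lo=5, hi=9, mid=7, arr[mid]=31 -> 31 > 30, search left half
lo=5, hi=6, mid=5, arr[mid]=24 -> 24 < 30, search right half
lo=6, hi=6, mid=6, arr[mid]=25 -> 25 < 30, search right half
lo=7 > hi=6, target 30 not found

Binary search determines that 30 is not in the array after 4 comparisons. The search space was exhausted without finding the target.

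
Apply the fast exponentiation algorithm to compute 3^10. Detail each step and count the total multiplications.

Computing 3^10 by squaring (build up from 3^1; each line after the first costs one multiplication):

3^1 = 3
3^2 = (3^1)^2 = 3^2 = 9
3^4 = (3^2)^2 = 9^2 = 81
3^5 = 3 * 3^4 = 3 * 81 = 243
3^10 = (3^5)^2 = 243^2 = 59049

Result: 59049
Multiplications needed: 4 (4 lines after 3^1)

3^10 = 59049. Using exponentiation by squaring, this requires 4 multiplications. The key idea: if the exponent is even, square the half-power; if odd, multiply by the base once.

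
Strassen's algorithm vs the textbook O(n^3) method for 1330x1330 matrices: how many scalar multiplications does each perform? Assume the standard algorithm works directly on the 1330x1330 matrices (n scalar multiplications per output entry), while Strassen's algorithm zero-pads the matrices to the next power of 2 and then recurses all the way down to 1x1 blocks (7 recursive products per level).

Matrix multiplication for 1330x1330 matrices:

Strassen's algorithm requires power-of-2 dimensions. Pad 1330x1330 to 2048x2048 (next power of 2).

Standard algorithm: 1330^3 = 2352637000 multiplications
Strassen's algorithm: 7^(log2(2048)) = 7^11 = 1977326743 multiplications
Savings: 2352637000 - 1977326743 = 375310257 multiplications

Standard: 2352637000 multiplications (1330^3). Strassen: 1977326743 multiplications (7^11, after padding to 2048x2048). Strassen reduces 8 recursive multiplications to 7 at each level.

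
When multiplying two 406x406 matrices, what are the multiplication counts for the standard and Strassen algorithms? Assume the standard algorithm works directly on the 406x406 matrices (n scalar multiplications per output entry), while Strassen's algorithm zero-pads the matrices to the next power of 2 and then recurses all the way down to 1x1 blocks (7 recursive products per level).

Matrix multiplication for 406x406 matrices:

Strassen's algorithm requires power-of-2 dimensions. Pad 406x406 to 512x512 (next power of 2).

Standard algorithm: 406^3 = 66923416 multiplications
Strassen's algorithm: 7^(log2(512)) = 7^9 = 40353607 multiplications
Savings: 66923416 - 40353607 = 26569809 multiplications

Standard: 66923416 multiplications (406^3). Strassen: 40353607 multiplications (7^9, after padding to 512x512). Strassen reduces 8 recursive multiplications to 7 at each level.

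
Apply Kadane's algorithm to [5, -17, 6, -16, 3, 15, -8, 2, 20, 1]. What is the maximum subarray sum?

Using Kadane's algorithm on [5, -17, 6, -16, 3, 15, -8, 2, 20, 1]:

Scanning through the array:
Position 1 (value -17): max_ending_here = -12, max_so_far = 5
Position 2 (value 6): max_ending_here = 6, max_so_far = 6
Position 3 (value -16): max_ending_here = -10, max_so_far = 6
Position 4 (value 3): max_ending_here = 3, max_so_far = 6
Position 5 (value 15): max_ending_here = 18, max_so_far = 18
Position 6 (value -8): max_ending_here = 10, max_so_far = 18
Position 7 (value 2): max_ending_here = 12, max_so_far = 18
Position 8 (value 20): max_ending_here = 32, max_so_far = 32
Position 9 (value 1): max_ending_here = 33, max_so_far = 33

Maximum subarray: [3, 15, -8, 2, 20, 1]
Maximum sum: 33

The maximum subarray is [3, 15, -8, 2, 20, 1] with sum 33. This subarray runs from index 4 to index 9.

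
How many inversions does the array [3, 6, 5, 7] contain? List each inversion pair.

Finding inversions in [3, 6, 5, 7]:

(1, 2): arr[1]=6 > arr[2]=5

Total inversions: 1

The array has 1 inversion(s): (1,2). Each pair (i,j) satisfies i < j and arr[i] > arr[j].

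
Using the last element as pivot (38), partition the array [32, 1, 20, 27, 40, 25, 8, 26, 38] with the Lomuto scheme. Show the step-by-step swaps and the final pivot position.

Lomuto partition with pivot = 38:

Initial array: [32, 1, 20, 27, 40, 25, 8, 26, 38]

arr[0]=32 <= 38: swap with position 0, array becomes [32, 1, 20, 27, 40, 25, 8, 26, 38]
arr[1]=1 <= 38: swap with position 1, array becomes [32, 1, 20, 27, 40, 25, 8, 26, 38]
arr[2]=20 <= 38: swap with position 2, array becomes [32, 1, 20, 27, 40, 25, 8, 26, 38]
arr[3]=27 <= 38: swap with position 3, array becomes [32, 1, 20, 27, 40, 25, 8, 26, 38]
arr[4]=40 > 38: no swap
arr[5]=25 <= 38: swap with position 4, array becomes [32, 1, 20, 27, 25, 40, 8, 26, 38]
arr[6]=8 <= 38: swap with position 5, array becomes [32, 1, 20, 27, 25, 8, 40, 26, 38]
arr[7]=26 <= 38: swap with position 6, array becomes [32, 1, 20, 27, 25, 8, 26, 40, 38]

Place pivot at position 7: [32, 1, 20, 27, 25, 8, 26, 38, 40]
Pivot position: 7

After partitioning with pivot 38, the array becomes [32, 1, 20, 27, 25, 8, 26, 38, 40]. The pivot is placed at index 7. All elements to the left of the pivot are <= 38, and all elements to the right are > 38.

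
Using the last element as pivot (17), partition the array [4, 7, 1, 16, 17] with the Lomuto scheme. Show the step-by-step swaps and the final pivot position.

Lomuto partition with pivot = 17:

Initial array: [4, 7, 1, 16, 17]

arr[0]=4 <= 17: swap with position 0, array becomes [4, 7, 1, 16, 17]
arr[1]=7 <= 17: swap with position 1, array becomes [4, 7, 1, 16, 17]
arr[2]=1 <= 17: swap with position 2, array becomes [4, 7, 1, 16, 17]
arr[3]=16 <= 17: swap with position 3, array becomes [4, 7, 1, 16, 17]

Place pivot at position 4: [4, 7, 1, 16, 17]
Pivot position: 4

After partitioning with pivot 17, the array becomes [4, 7, 1, 16, 17]. The pivot is placed at index 4. All elements to the left of the pivot are <= 17, and all elements to the right are > 17.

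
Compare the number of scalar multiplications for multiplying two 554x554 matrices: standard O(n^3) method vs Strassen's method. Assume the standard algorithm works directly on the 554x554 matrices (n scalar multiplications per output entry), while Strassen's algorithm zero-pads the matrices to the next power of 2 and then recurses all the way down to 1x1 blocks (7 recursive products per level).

Matrix multiplication for 554x554 matrices:

Strassen's algorithm requires power-of-2 dimensions. Pad 554x554 to 1024x1024 (next power of 2).

Standard algorithm: 554^3 = 170031464 multiplications
Strassen's algorithm: 7^(log2(1024)) = 7^10 = 282475249 multiplications
Difference: 170031464 - 282475249 = -112443785 (Strassen uses MORE here due to padding overhead — for small or just-over-power-of-2 n, padding can outweigh the per-level savings)

Standard: 170031464 multiplications (554^3). Strassen: 282475249 multiplications (7^10, after padding to 1024x1024). Strassen reduces 8 recursive multiplications to 7 at each level.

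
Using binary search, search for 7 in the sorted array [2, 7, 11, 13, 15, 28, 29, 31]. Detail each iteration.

Binary search for 7 in [2, 7, 11, 13, 15, 28, 29, 31]:

lo=0, hi=7, mid=3, arr[mid]=13 -> 13 > 7, search left half
lo=0, hi=2, mid=1, arr[mid]=7 -> Found target at index 1!

Binary search finds 7 at index 1 after 2 comparisons. The search repeatedly halves the search space by comparing with the middle element.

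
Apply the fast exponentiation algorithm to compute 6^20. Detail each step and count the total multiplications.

Computing 6^20 by squaring (build up from 6^1; each line after the first costs one multiplication):

6^1 = 6
6^2 = (6^1)^2 = 6^2 = 36
6^4 = (6^2)^2 = 36^2 = 1296
6^5 = 6 * 6^4 = 6 * 1296 = 7776
6^10 = (6^5)^2 = 7776^2 = 60466176
6^20 = (6^10)^2 = 60466176^2 = 3656158440062976

Result: 3656158440062976
Multiplications needed: 5 (5 lines after 6^1)

6^20 = 3656158440062976. Using exponentiation by squaring, this requires 5 multiplications. The key idea: if the exponent is even, square the half-power; if odd, multiply by the base once.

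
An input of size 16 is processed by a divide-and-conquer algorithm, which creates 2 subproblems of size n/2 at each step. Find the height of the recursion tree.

For divide and conquer with division factor 2:

Problem sizes at each level:
Level 0: 16
Level 1: 8
Level 2: 4
Level 3: 2
Level 4: 1

The root is level 0 and the size-1 base case is level 4 (the tree spans levels 0 through 4, i.e. 5 levels counting the root), so the depth is the number of divisions: log_2(16) = 4

The recursion tree depth is log_2(16) = 4. At each level, the problem size is divided by 2, so it takes 4 divisions to reduce to a base case of size 1. The algorithm makes 2 recursive calls at each level.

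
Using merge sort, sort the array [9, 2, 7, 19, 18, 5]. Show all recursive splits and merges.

Merge sort trace:

Split: [9, 2, 7, 19, 18, 5] -> [9, 2, 7] and [19, 18, 5]
  Split: [9, 2, 7] -> [9] and [2, 7]
    Split: [2, 7] -> [2] and [7]
    Merge: [2] + [7] -> [2, 7]
  Merge: [9] + [2, 7] -> [2, 7, 9]
  Split: [19, 18, 5] -> [19] and [18, 5]
    Split: [18, 5] -> [18] and [5]
    Merge: [18] + [5] -> [5, 18]
  Merge: [19] + [5, 18] -> [5, 18, 19]
Merge: [2, 7, 9] + [5, 18, 19] -> [2, 5, 7, 9, 18, 19]

Final sorted array: [2, 5, 7, 9, 18, 19]

The merge sort proceeds by recursively splitting the array and merging sorted halves.
After all merges, the sorted array is [2, 5, 7, 9, 18, 19].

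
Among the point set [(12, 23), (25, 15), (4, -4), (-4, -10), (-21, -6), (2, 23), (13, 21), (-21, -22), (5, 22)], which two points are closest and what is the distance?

Computing all pairwise distances among 9 points:

d((12, 23), (25, 15)) = 15.2643
d((12, 23), (4, -4)) = 28.1603
d((12, 23), (-4, -10)) = 36.6742
d((12, 23), (-21, -6)) = 43.9318
d((12, 23), (2, 23)) = 10.0
d((12, 23), (13, 21)) = 2.2361 <-- minimum
d((12, 23), (-21, -22)) = 55.8032
d((12, 23), (5, 22)) = 7.0711
d((25, 15), (4, -4)) = 28.3196
d((25, 15), (-4, -10)) = 38.2884
d((25, 15), (-21, -6)) = 50.5668
d((25, 15), (2, 23)) = 24.3516
d((25, 15), (13, 21)) = 13.4164
d((25, 15), (-21, -22)) = 59.0339
d((25, 15), (5, 22)) = 21.1896
d((4, -4), (-4, -10)) = 10.0
d((4, -4), (-21, -6)) = 25.0799
d((4, -4), (2, 23)) = 27.074
d((4, -4), (13, 21)) = 26.5707
d((4, -4), (-21, -22)) = 30.8058
d((4, -4), (5, 22)) = 26.0192
d((-4, -10), (-21, -6)) = 17.4642
d((-4, -10), (2, 23)) = 33.541
d((-4, -10), (13, 21)) = 35.3553
d((-4, -10), (-21, -22)) = 20.8087
d((-4, -10), (5, 22)) = 33.2415
d((-21, -6), (2, 23)) = 37.0135
d((-21, -6), (13, 21)) = 43.4166
d((-21, -6), (-21, -22)) = 16.0
d((-21, -6), (5, 22)) = 38.2099
d((2, 23), (13, 21)) = 11.1803
d((2, 23), (-21, -22)) = 50.5371
d((2, 23), (5, 22)) = 3.1623
d((13, 21), (-21, -22)) = 54.8179
d((13, 21), (5, 22)) = 8.0623
d((-21, -22), (5, 22)) = 51.1077

Closest pair: (12, 23) and (13, 21) with distance 2.2361

The closest pair is (12, 23) and (13, 21) with Euclidean distance 2.2361. For 9 points, brute-force pairwise comparison is shown above. For large n, the divide-and-conquer algorithm (sort by x, recurse on halves, check the dividing strip) achieves O(n log n).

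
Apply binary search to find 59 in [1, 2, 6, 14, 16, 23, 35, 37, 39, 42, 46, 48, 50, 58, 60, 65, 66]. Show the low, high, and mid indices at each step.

Binary search for 59 in [1, 2, 6, 14, 16, 23, 35, 37, 39, 42, 46, 48, 50, 58, 60, 65, 66]:

lo=0, hi=16, mid=8, arr[mid]=39 -> 39 < 59, search right half
lo=9, hi=16, mid=12, arr[mid]=50 -> 50 < 59, search right half
lo=13, hi=16, mid=14, arr[mid]=60 -> 60 > 59, search left half
lo=13, hi=13, mid=13, arr[mid]=58 -> 58 < 59, search right half
lo=14 > hi=13, target 59 not found

Binary search determines that 59 is not in the array after 4 comparisons. The search space was exhausted without finding the target.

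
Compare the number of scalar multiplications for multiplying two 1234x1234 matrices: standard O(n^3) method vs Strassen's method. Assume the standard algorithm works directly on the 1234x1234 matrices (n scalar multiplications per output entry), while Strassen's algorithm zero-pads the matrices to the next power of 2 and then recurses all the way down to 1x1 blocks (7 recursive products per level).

Matrix multiplication for 1234x1234 matrices:

Strassen's algorithm requires power-of-2 dimensions. Pad 1234x1234 to 2048x2048 (next power of 2).

Standard algorithm: 1234^3 = 1879080904 multiplications
Strassen's algorithm: 7^(log2(2048)) = 7^11 = 1977326743 multiplications
Difference: 1879080904 - 1977326743 = -98245839 (Strassen uses MORE here due to padding overhead — for small or just-over-power-of-2 n, padding can outweigh the per-level savings)

Standard: 1879080904 multiplications (1234^3). Strassen: 1977326743 multiplications (7^11, after padding to 2048x2048). Strassen reduces 8 recursive multiplications to 7 at each level.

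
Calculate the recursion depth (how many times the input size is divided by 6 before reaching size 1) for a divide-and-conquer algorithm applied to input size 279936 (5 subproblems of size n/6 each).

For divide and conquer with division factor 6:

Problem sizes at each level:
Level 0: 279936
Level 1: 46656
Level 2: 7776
Level 3: 1296
Level 4: 216
Level 5: 36
Level 6: 6
Level 7: 1

The root is level 0 and the size-1 base case is level 7 (the tree spans levels 0 through 7, i.e. 8 levels counting the root), so the depth is the number of divisions: log_6(279936) = 7

The recursion tree depth is log_6(279936) = 7. At each level, the problem size is divided by 6, so it takes 7 divisions to reduce to a base case of size 1. The algorithm makes 5 recursive calls at each level.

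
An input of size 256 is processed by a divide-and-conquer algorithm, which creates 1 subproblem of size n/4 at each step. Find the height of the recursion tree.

For divide and conquer with division factor 4:

Problem sizes at each level:
Level 0: 256
Level 1: 64
Level 2: 16
Level 3: 4
Level 4: 1

The root is level 0 and the size-1 base case is level 4 (the tree spans levels 0 through 4, i.e. 5 levels counting the root), so the depth is the number of divisions: log_4(256) = 4

The recursion tree depth is log_4(256) = 4. At each level, the problem size is divided by 4, so it takes 4 divisions to reduce to a base case of size 1. The algorithm makes 1 recursive call at each level.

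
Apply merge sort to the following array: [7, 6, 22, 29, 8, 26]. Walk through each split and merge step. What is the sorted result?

Merge sort trace:

Split: [7, 6, 22, 29, 8, 26] -> [7, 6, 22] and [29, 8, 26]
  Split: [7, 6, 22] -> [7] and [6, 22]
    Split: [6, 22] -> [6] and [22]
    Merge: [6] + [22] -> [6, 22]
  Merge: [7] + [6, 22] -> [6, 7, 22]
  Split: [29, 8, 26] -> [29] and [8, 26]
    Split: [8, 26] -> [8] and [26]
    Merge: [8] + [26] -> [8, 26]
  Merge: [29] + [8, 26] -> [8, 26, 29]
Merge: [6, 7, 22] + [8, 26, 29] -> [6, 7, 8, 22, 26, 29]

Final sorted array: [6, 7, 8, 22, 26, 29]

The merge sort proceeds by recursively splitting the array and merging sorted halves.
After all merges, the sorted array is [6, 7, 8, 22, 26, 29].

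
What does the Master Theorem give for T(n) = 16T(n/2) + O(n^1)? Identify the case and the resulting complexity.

Master Theorem for T(n) = 16T(n/2) + O(n^1):

a = 16, b = 2, c = 1
log_b(a) = log_2(16) = 4.0000

Case 1: c = 1 < log_2(16) = 4.0000
T(n) = O(n^(log_2 16)) = O(n^4)

For T(n) = 16T(n/2) + O(n^1): log_2(16) = 4.0000. This is Case 1 of the Master Theorem (c < log_b(a), work dominated by leaves), giving O(n^4).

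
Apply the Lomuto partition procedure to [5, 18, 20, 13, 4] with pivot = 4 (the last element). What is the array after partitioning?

Lomuto partition with pivot = 4:

Initial array: [5, 18, 20, 13, 4]

arr[0]=5 > 4: no swap
arr[1]=18 > 4: no swap
arr[2]=20 > 4: no swap
arr[3]=13 > 4: no swap

Place pivot at position 0: [4, 18, 20, 13, 5]
Pivot position: 0

After partitioning with pivot 4, the array becomes [4, 18, 20, 13, 5]. The pivot is placed at index 0. All elements to the left of the pivot are <= 4, and all elements to the right are > 4.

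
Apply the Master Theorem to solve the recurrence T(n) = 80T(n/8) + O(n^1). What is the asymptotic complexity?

Master Theorem for T(n) = 80T(n/8) + O(n^1):

a = 80, b = 8, c = 1
log_b(a) = log_8(80) = 2.1073

Case 1: c = 1 < log_8(80) = 2.1073
T(n) = O(n^(log_8 80))

For T(n) = 80T(n/8) + O(n^1): log_8(80) = 2.1073. This is Case 1 of the Master Theorem (c < log_b(a), work dominated by leaves), giving O(n^(log_8 80)).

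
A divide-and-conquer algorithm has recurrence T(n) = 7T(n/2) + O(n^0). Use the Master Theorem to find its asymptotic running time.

Master Theorem for T(n) = 7T(n/2) + O(n^0):

a = 7, b = 2, c = 0
log_b(a) = log_2(7) = 2.8074

Case 1: c = 0 < log_2(7) = 2.8074
T(n) = O(n^(log_2 7))

For T(n) = 7T(n/2) + O(n^0): log_2(7) = 2.8074. This is Case 1 of the Master Theorem (c < log_b(a), work dominated by leaves), giving O(n^(log_2 7)).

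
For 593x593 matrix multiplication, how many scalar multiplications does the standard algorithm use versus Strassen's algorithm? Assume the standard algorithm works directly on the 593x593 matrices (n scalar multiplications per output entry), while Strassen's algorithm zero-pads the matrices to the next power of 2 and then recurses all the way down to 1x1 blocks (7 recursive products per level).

Matrix multiplication for 593x593 matrices:

Strassen's algorithm requires power-of-2 dimensions. Pad 593x593 to 1024x1024 (next power of 2).

Standard algorithm: 593^3 = 208527857 multiplications
Strassen's algorithm: 7^(log2(1024)) = 7^10 = 282475249 multiplications
Difference: 208527857 - 282475249 = -73947392 (Strassen uses MORE here due to padding overhead — for small or just-over-power-of-2 n, padding can outweigh the per-level savings)

Standard: 208527857 multiplications (593^3). Strassen: 282475249 multiplications (7^10, after padding to 1024x1024). Strassen reduces 8 recursive multiplications to 7 at each level.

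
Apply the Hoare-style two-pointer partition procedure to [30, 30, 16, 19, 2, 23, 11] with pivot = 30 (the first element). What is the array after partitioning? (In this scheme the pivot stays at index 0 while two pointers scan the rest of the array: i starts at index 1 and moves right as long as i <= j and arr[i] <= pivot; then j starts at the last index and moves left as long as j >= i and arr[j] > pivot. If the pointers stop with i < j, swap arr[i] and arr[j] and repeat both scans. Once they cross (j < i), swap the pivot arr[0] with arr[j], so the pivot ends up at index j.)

Hoare-style two-pointer partition with pivot = 30:

Initial array: [30, 30, 16, 19, 2, 23, 11]

Pointers start at i = 1, j = 6.
i ends at 7, j ends at 6: the pointers have crossed (j < i), so scanning stops.

Swap pivot arr[0] with arr[6] to place pivot at position 6: [11, 30, 16, 19, 2, 23, 30]
Pivot position: 6

After partitioning with pivot 30, the array becomes [11, 30, 16, 19, 2, 23, 30]. The pivot is placed at index 6. All elements to the left of the pivot are <= 30, and all elements to the right are > 30.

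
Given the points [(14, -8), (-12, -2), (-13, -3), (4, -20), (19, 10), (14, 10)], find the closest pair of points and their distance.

Computing all pairwise distances among 6 points:

d((14, -8), (-12, -2)) = 26.6833
d((14, -8), (-13, -3)) = 27.4591
d((14, -8), (4, -20)) = 15.6205
d((14, -8), (19, 10)) = 18.6815
d((14, -8), (14, 10)) = 18.0
d((-12, -2), (-13, -3)) = 1.4142 <-- minimum
d((-12, -2), (4, -20)) = 24.0832
d((-12, -2), (19, 10)) = 33.2415
d((-12, -2), (14, 10)) = 28.6356
d((-13, -3), (4, -20)) = 24.0416
d((-13, -3), (19, 10)) = 34.5398
d((-13, -3), (14, 10)) = 29.9666
d((4, -20), (19, 10)) = 33.541
d((4, -20), (14, 10)) = 31.6228
d((19, 10), (14, 10)) = 5.0

Closest pair: (-12, -2) and (-13, -3) with distance 1.4142

The closest pair is (-12, -2) and (-13, -3) with Euclidean distance 1.4142. For 6 points, brute-force pairwise comparison is shown above. For large n, the divide-and-conquer algorithm (sort by x, recurse on halves, check the dividing strip) achieves O(n log n).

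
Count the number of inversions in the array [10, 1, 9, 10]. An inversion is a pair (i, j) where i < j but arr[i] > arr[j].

Finding inversions in [10, 1, 9, 10]:

(0, 1): arr[0]=10 > arr[1]=1
(0, 2): arr[0]=10 > arr[2]=9

Total inversions: 2

The array has 2 inversion(s): (0,1), (0,2). Each pair (i,j) satisfies i < j and arr[i] > arr[j].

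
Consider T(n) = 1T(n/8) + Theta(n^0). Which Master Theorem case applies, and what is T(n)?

Master Theorem for T(n) = 1T(n/8) + O(n^0):

a = 1, b = 8, c = 0
log_b(a) = log_8(1) = 0.0000

Case 2: c = 0 = log_8(1) = 0.0000
T(n) = O(n^0 log n) = O(log n)

For T(n) = 1T(n/8) + O(n^0): log_8(1) = 0.0000. This is Case 2 of the Master Theorem (c = log_b(a), equal work at all levels), giving O(log n).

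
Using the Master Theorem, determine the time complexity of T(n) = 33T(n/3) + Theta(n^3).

Master Theorem for T(n) = 33T(n/3) + O(n^3):

a = 33, b = 3, c = 3
log_b(a) = log_3(33) = 3.1827

Case 1: c = 3 < log_3(33) = 3.1827
T(n) = O(n^(log_3 33))

For T(n) = 33T(n/3) + O(n^3): log_3(33) = 3.1827. This is Case 1 of the Master Theorem (c < log_b(a), work dominated by leaves), giving O(n^(log_3 33)).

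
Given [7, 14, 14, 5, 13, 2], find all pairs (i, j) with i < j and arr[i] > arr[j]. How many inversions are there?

Finding inversions in [7, 14, 14, 5, 13, 2]:

(0, 3): arr[0]=7 > arr[3]=5
(0, 5): arr[0]=7 > arr[5]=2
(1, 3): arr[1]=14 > arr[3]=5
(1, 4): arr[1]=14 > arr[4]=13
(1, 5): arr[1]=14 > arr[5]=2
(2, 3): arr[2]=14 > arr[3]=5
(2, 4): arr[2]=14 > arr[4]=13
(2, 5): arr[2]=14 > arr[5]=2
(3, 5): arr[3]=5 > arr[5]=2
(4, 5): arr[4]=13 > arr[5]=2

Total inversions: 10

The array has 10 inversion(s): (0,3), (0,5), (1,3), (1,4), (1,5), (2,3), (2,4), (2,5), (3,5), (4,5). Each pair (i,j) satisfies i < j and arr[i] > arr[j].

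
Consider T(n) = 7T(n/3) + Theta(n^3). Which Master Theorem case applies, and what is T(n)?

Master Theorem for T(n) = 7T(n/3) + O(n^3):

a = 7, b = 3, c = 3
log_b(a) = log_3(7) = 1.7712

Case 3: c = 3 > log_3(7) = 1.7712
T(n) = O(n^3) = O(n^3)

For T(n) = 7T(n/3) + O(n^3): log_3(7) = 1.7712. This is Case 3 of the Master Theorem (c > log_b(a), work dominated by root), giving O(n^3).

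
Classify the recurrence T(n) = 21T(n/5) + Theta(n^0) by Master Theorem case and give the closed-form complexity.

Master Theorem for T(n) = 21T(n/5) + O(n^0):

a = 21, b = 5, c = 0
log_b(a) = log_5(21) = 1.8917

Case 1: c = 0 < log_5(21) = 1.8917
T(n) = O(n^(log_5 21))

For T(n) = 21T(n/5) + O(n^0): log_5(21) = 1.8917. This is Case 1 of the Master Theorem (c < log_b(a), work dominated by leaves), giving O(n^(log_5 21)).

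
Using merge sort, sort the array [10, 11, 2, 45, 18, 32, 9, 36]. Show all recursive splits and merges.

Merge sort trace:

Split: [10, 11, 2, 45, 18, 32, 9, 36] -> [10, 11, 2, 45] and [18, 32, 9, 36]
  Split: [10, 11, 2, 45] -> [10, 11] and [2, 45]
    Split: [10, 11] -> [10] and [11]
    Merge: [10] + [11] -> [10, 11]
    Split: [2, 45] -> [2] and [45]
    Merge: [2] + [45] -> [2, 45]
  Merge: [10, 11] + [2, 45] -> [2, 10, 11, 45]
  Split: [18, 32, 9, 36] -> [18, 32] and [9, 36]
    Split: [18, 32] -> [18] and [32]
    Merge: [18] + [32] -> [18, 32]
    Split: [9, 36] -> [9] and [36]
    Merge: [9] + [36] -> [9, 36]
  Merge: [18, 32] + [9, 36] -> [9, 18, 32, 36]
Merge: [2, 10, 11, 45] + [9, 18, 32, 36] -> [2, 9, 10, 11, 18, 32, 36, 45]

Final sorted array: [2, 9, 10, 11, 18, 32, 36, 45]

The merge sort proceeds by recursively splitting the array and merging sorted halves.
After all merges, the sorted array is [2, 9, 10, 11, 18, 32, 36, 45].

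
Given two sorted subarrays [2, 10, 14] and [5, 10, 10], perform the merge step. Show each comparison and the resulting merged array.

Merging process:

Compare 2 vs 5: take 2 from left. Merged: [2]
Compare 10 vs 5: take 5 from right. Merged: [2, 5]
Compare 10 vs 10: take 10 from left. Merged: [2, 5, 10]
Compare 14 vs 10: take 10 from right. Merged: [2, 5, 10, 10]
Compare 14 vs 10: take 10 from right. Merged: [2, 5, 10, 10, 10]
Append remaining from left: [14]. Merged: [2, 5, 10, 10, 10, 14]

Final merged array: [2, 5, 10, 10, 10, 14]
Total comparisons: 5

The merged array is [2, 5, 10, 10, 10, 14], requiring 5 comparisons. The merge step runs in O(n) time where n is the total number of elements.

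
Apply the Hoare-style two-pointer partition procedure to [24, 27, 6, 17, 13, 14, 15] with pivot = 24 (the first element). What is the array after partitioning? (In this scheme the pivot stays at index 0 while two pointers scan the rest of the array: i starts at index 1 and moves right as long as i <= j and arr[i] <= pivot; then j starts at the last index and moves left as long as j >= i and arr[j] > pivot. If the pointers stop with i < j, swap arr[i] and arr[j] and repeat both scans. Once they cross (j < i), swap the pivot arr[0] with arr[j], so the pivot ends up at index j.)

Hoare-style two-pointer partition with pivot = 24:

Initial array: [24, 27, 6, 17, 13, 14, 15]

Pointers start at i = 1, j = 6.
i stops at index 1 (arr[1]=27 > 24), j stops at index 6 (arr[6]=15 <= 24): swap arr[1] and arr[6], array becomes [24, 15, 6, 17, 13, 14, 27]
i ends at 6, j ends at 5: the pointers have crossed (j < i), so scanning stops.

Swap pivot arr[0] with arr[5] to place pivot at position 5: [14, 15, 6, 17, 13, 24, 27]
Pivot position: 5

After partitioning with pivot 24, the array becomes [14, 15, 6, 17, 13, 24, 27]. The pivot is placed at index 5. All elements to the left of the pivot are <= 24, and all elements to the right are > 24.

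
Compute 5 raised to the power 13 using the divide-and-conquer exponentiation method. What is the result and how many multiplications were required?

Computing 5^13 by squaring (build up from 5^1; each line after the first costs one multiplication):

5^1 = 5
5^2 = (5^1)^2 = 5^2 = 25
5^3 = 5 * 5^2 = 5 * 25 = 125
5^6 = (5^3)^2 = 125^2 = 15625
5^12 = (5^6)^2 = 15625^2 = 244140625
5^13 = 5 * 5^12 = 5 * 244140625 = 1220703125

Result: 1220703125
Multiplications needed: 5 (5 lines after 5^1)

5^13 = 1220703125. Using exponentiation by squaring, this requires 5 multiplications. The key idea: if the exponent is even, square the half-power; if odd, multiply by the base once.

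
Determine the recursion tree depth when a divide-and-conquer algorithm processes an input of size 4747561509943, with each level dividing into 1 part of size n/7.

For divide and conquer with division factor 7:

Problem sizes at each level:
Level 0: 4747561509943
Level 1: 678223072849
Level 2: 96889010407
Level 3: 13841287201
Level 4: 1977326743
Level 5: 282475249
Level 6: 40353607
Level 7: 5764801
Level 8: 823543
Level 9: 117649
Level 10: 16807
Level 11: 2401
Level 12: 343
Level 13: 49
Level 14: 7
Level 15: 1

The root is level 0 and the size-1 base case is level 15 (the tree spans levels 0 through 15, i.e. 16 levels counting the root), so the depth is the number of divisions: log_7(4747561509943) = 15

The recursion tree depth is log_7(4747561509943) = 15. At each level, the problem size is divided by 7, so it takes 15 divisions to reduce to a base case of size 1. The algorithm makes 1 recursive call at each level.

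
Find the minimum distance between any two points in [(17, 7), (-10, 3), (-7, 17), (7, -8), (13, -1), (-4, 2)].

Computing all pairwise distances among 6 points:

d((17, 7), (-10, 3)) = 27.2947
d((17, 7), (-7, 17)) = 26.0
d((17, 7), (7, -8)) = 18.0278
d((17, 7), (13, -1)) = 8.9443
d((17, 7), (-4, 2)) = 21.587
d((-10, 3), (-7, 17)) = 14.3178
d((-10, 3), (7, -8)) = 20.2485
d((-10, 3), (13, -1)) = 23.3452
d((-10, 3), (-4, 2)) = 6.0828 <-- minimum
d((-7, 17), (7, -8)) = 28.6531
d((-7, 17), (13, -1)) = 26.9072
d((-7, 17), (-4, 2)) = 15.2971
d((7, -8), (13, -1)) = 9.2195
d((7, -8), (-4, 2)) = 14.8661
d((13, -1), (-4, 2)) = 17.2627

Closest pair: (-10, 3) and (-4, 2) with distance 6.0828

The closest pair is (-10, 3) and (-4, 2) with Euclidean distance 6.0828. For 6 points, brute-force pairwise comparison is shown above. For large n, the divide-and-conquer algorithm (sort by x, recurse on halves, check the dividing strip) achieves O(n log n).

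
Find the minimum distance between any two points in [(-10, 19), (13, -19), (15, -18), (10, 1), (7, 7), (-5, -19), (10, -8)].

Computing all pairwise distances among 7 points:

d((-10, 19), (13, -19)) = 44.4185
d((-10, 19), (15, -18)) = 44.6542
d((-10, 19), (10, 1)) = 26.9072
d((-10, 19), (7, 7)) = 20.8087
d((-10, 19), (-5, -19)) = 38.3275
d((-10, 19), (10, -8)) = 33.6006
d((13, -19), (15, -18)) = 2.2361 <-- minimum
d((13, -19), (10, 1)) = 20.2237
d((13, -19), (7, 7)) = 26.6833
d((13, -19), (-5, -19)) = 18.0
d((13, -19), (10, -8)) = 11.4018
d((15, -18), (10, 1)) = 19.6469
d((15, -18), (7, 7)) = 26.2488
d((15, -18), (-5, -19)) = 20.025
d((15, -18), (10, -8)) = 11.1803
d((10, 1), (7, 7)) = 6.7082
d((10, 1), (-5, -19)) = 25.0
d((10, 1), (10, -8)) = 9.0
d((7, 7), (-5, -19)) = 28.6356
d((7, 7), (10, -8)) = 15.2971
d((-5, -19), (10, -8)) = 18.6011

Closest pair: (13, -19) and (15, -18) with distance 2.2361

The closest pair is (13, -19) and (15, -18) with Euclidean distance 2.2361. For 7 points, brute-force pairwise comparison is shown above. For large n, the divide-and-conquer algorithm (sort by x, recurse on halves, check the dividing strip) achieves O(n log n).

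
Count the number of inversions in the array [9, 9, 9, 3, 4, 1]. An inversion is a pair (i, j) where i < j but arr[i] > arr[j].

Finding inversions in [9, 9, 9, 3, 4, 1]:

(0, 3): arr[0]=9 > arr[3]=3
(0, 4): arr[0]=9 > arr[4]=4
(0, 5): arr[0]=9 > arr[5]=1
(1, 3): arr[1]=9 > arr[3]=3
(1, 4): arr[1]=9 > arr[4]=4
(1, 5): arr[1]=9 > arr[5]=1
(2, 3): arr[2]=9 > arr[3]=3
(2, 4): arr[2]=9 > arr[4]=4
(2, 5): arr[2]=9 > arr[5]=1
(3, 5): arr[3]=3 > arr[5]=1
(4, 5): arr[4]=4 > arr[5]=1

Total inversions: 11

The array has 11 inversion(s): (0,3), (0,4), (0,5), (1,3), (1,4), (1,5), (2,3), (2,4), (2,5), (3,5), (4,5). Each pair (i,j) satisfies i < j and arr[i] > arr[j].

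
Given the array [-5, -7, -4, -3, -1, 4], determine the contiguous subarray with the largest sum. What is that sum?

Using Kadane's algorithm on [-5, -7, -4, -3, -1, 4]:

Scanning through the array:
Position 1 (value -7): max_ending_here = -7, max_so_far = -5
Position 2 (value -4): max_ending_here = -4, max_so_far = -4
Position 3 (value -3): max_ending_here = -3, max_so_far = -3
Position 4 (value -1): max_ending_here = -1, max_so_far = -1
Position 5 (value 4): max_ending_here = 4, max_so_far = 4

Maximum subarray: [4]
Maximum sum: 4

The maximum subarray is [4] with sum 4. This subarray runs from index 5 to index 5.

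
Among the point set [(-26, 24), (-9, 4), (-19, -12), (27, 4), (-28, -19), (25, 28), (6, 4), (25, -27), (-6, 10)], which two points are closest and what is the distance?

Computing all pairwise distances among 9 points:

d((-26, 24), (-9, 4)) = 26.2488
d((-26, 24), (-19, -12)) = 36.6742
d((-26, 24), (27, 4)) = 56.648
d((-26, 24), (-28, -19)) = 43.0465
d((-26, 24), (25, 28)) = 51.1566
d((-26, 24), (6, 4)) = 37.7359
d((-26, 24), (25, -27)) = 72.1249
d((-26, 24), (-6, 10)) = 24.4131
d((-9, 4), (-19, -12)) = 18.868
d((-9, 4), (27, 4)) = 36.0
d((-9, 4), (-28, -19)) = 29.8329
d((-9, 4), (25, 28)) = 41.6173
d((-9, 4), (6, 4)) = 15.0
d((-9, 4), (25, -27)) = 46.0109
d((-9, 4), (-6, 10)) = 6.7082 <-- minimum
d((-19, -12), (27, 4)) = 48.7032
d((-19, -12), (-28, -19)) = 11.4018
d((-19, -12), (25, 28)) = 59.4643
d((-19, -12), (6, 4)) = 29.6816
d((-19, -12), (25, -27)) = 46.4866
d((-19, -12), (-6, 10)) = 25.5539
d((27, 4), (-28, -19)) = 59.6154
d((27, 4), (25, 28)) = 24.0832
d((27, 4), (6, 4)) = 21.0
d((27, 4), (25, -27)) = 31.0644
d((27, 4), (-6, 10)) = 33.541
d((-28, -19), (25, 28)) = 70.8378
d((-28, -19), (6, 4)) = 41.0488
d((-28, -19), (25, -27)) = 53.6004
d((-28, -19), (-6, 10)) = 36.4005
d((25, 28), (6, 4)) = 30.6105
d((25, 28), (25, -27)) = 55.0
d((25, 28), (-6, 10)) = 35.8469
d((6, 4), (25, -27)) = 36.3593
d((6, 4), (-6, 10)) = 13.4164
d((25, -27), (-6, 10)) = 48.2701

Closest pair: (-9, 4) and (-6, 10) with distance 6.7082

The closest pair is (-9, 4) and (-6, 10) with Euclidean distance 6.7082. For 9 points, brute-force pairwise comparison is shown above. For large n, the divide-and-conquer algorithm (sort by x, recurse on halves, check the dividing strip) achieves O(n log n).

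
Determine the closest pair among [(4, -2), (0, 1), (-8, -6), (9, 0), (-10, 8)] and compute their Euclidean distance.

Computing all pairwise distances among 5 points:

d((4, -2), (0, 1)) = 5.0 <-- minimum
d((4, -2), (-8, -6)) = 12.6491
d((4, -2), (9, 0)) = 5.3852
d((4, -2), (-10, 8)) = 17.2047
d((0, 1), (-8, -6)) = 10.6301
d((0, 1), (9, 0)) = 9.0554
d((0, 1), (-10, 8)) = 12.2066
d((-8, -6), (9, 0)) = 18.0278
d((-8, -6), (-10, 8)) = 14.1421
d((9, 0), (-10, 8)) = 20.6155

Closest pair: (4, -2) and (0, 1) with distance 5.0

The closest pair is (4, -2) and (0, 1) with Euclidean distance 5.0. For 5 points, brute-force pairwise comparison is shown above. For large n, the divide-and-conquer algorithm (sort by x, recurse on halves, check the dividing strip) achieves O(n log n).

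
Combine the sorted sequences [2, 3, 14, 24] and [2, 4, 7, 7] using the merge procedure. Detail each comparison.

Merging process:

Compare 2 vs 2: take 2 from left. Merged: [2]
Compare 3 vs 2: take 2 from right. Merged: [2, 2]
Compare 3 vs 4: take 3 from left. Merged: [2, 2, 3]
Compare 14 vs 4: take 4 from right. Merged: [2, 2, 3, 4]
Compare 14 vs 7: take 7 from right. Merged: [2, 2, 3, 4, 7]
Compare 14 vs 7: take 7 from right. Merged: [2, 2, 3, 4, 7, 7]
Append remaining from left: [14, 24]. Merged: [2, 2, 3, 4, 7, 7, 14, 24]

Final merged array: [2, 2, 3, 4, 7, 7, 14, 24]
Total comparisons: 6

The merged array is [2, 2, 3, 4, 7, 7, 14, 24], requiring 6 comparisons. The merge step runs in O(n) time where n is the total number of elements.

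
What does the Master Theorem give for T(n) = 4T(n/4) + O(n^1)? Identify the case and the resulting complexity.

Master Theorem for T(n) = 4T(n/4) + O(n^1):

a = 4, b = 4, c = 1
log_b(a) = log_4(4) = 1.0000

Case 2: c = 1 = log_4(4) = 1.0000
T(n) = O(n^1 log n) = O(n log n)

For T(n) = 4T(n/4) + O(n^1): log_4(4) = 1.0000. This is Case 2 of the Master Theorem (c = log_b(a), equal work at all levels), giving O(n log n).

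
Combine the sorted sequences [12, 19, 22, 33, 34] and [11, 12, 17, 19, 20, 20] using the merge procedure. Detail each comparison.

Merging process:

Compare 12 vs 11: take 11 from right. Merged: [11]
Compare 12 vs 12: take 12 from left. Merged: [11, 12]
Compare 19 vs 12: take 12 from right. Merged: [11, 12, 12]
Compare 19 vs 17: take 17 from right. Merged: [11, 12, 12, 17]
Compare 19 vs 19: take 19 from left. Merged: [11, 12, 12, 17, 19]
Compare 22 vs 19: take 19 from right. Merged: [11, 12, 12, 17, 19, 19]
Compare 22 vs 20: take 20 from right. Merged: [11, 12, 12, 17, 19, 19, 20]
Compare 22 vs 20: take 20 from right. Merged: [11, 12, 12, 17, 19, 19, 20, 20]
Append remaining from left: [22, 33, 34]. Merged: [11, 12, 12, 17, 19, 19, 20, 20, 22, 33, 34]

Final merged array: [11, 12, 12, 17, 19, 19, 20, 20, 22, 33, 34]
Total comparisons: 8

The merged array is [11, 12, 12, 17, 19, 19, 20, 20, 22, 33, 34], requiring 8 comparisons. The merge step runs in O(n) time where n is the total number of elements.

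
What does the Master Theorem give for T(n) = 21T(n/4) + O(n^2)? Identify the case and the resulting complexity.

Master Theorem for T(n) = 21T(n/4) + O(n^2):

a = 21, b = 4, c = 2
log_b(a) = log_4(21) = 2.1962

Case 1: c = 2 < log_4(21) = 2.1962
T(n) = O(n^(log_4 21))

For T(n) = 21T(n/4) + O(n^2): log_4(21) = 2.1962. This is Case 1 of the Master Theorem (c < log_b(a), work dominated by leaves), giving O(n^(log_4 21)).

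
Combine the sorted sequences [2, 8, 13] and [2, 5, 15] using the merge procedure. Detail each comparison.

Merging process:

Compare 2 vs 2: take 2 from left. Merged: [2]
Compare 8 vs 2: take 2 from right. Merged: [2, 2]
Compare 8 vs 5: take 5 from right. Merged: [2, 2, 5]
Compare 8 vs 15: take 8 from left. Merged: [2, 2, 5, 8]
Compare 13 vs 15: take 13 from left. Merged: [2, 2, 5, 8, 13]
Append remaining from right: [15]. Merged: [2, 2, 5, 8, 13, 15]

Final merged array: [2, 2, 5, 8, 13, 15]
Total comparisons: 5

The merged array is [2, 2, 5, 8, 13, 15], requiring 5 comparisons. The merge step runs in O(n) time where n is the total number of elements.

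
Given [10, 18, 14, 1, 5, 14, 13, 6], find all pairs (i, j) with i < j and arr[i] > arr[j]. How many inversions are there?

Finding inversions in [10, 18, 14, 1, 5, 14, 13, 6]:

(0, 3): arr[0]=10 > arr[3]=1
(0, 4): arr[0]=10 > arr[4]=5
(0, 7): arr[0]=10 > arr[7]=6
(1, 2): arr[1]=18 > arr[2]=14
(1, 3): arr[1]=18 > arr[3]=1
(1, 4): arr[1]=18 > arr[4]=5
(1, 5): arr[1]=18 > arr[5]=14
(1, 6): arr[1]=18 > arr[6]=13
(1, 7): arr[1]=18 > arr[7]=6
(2, 3): arr[2]=14 > arr[3]=1
(2, 4): arr[2]=14 > arr[4]=5
(2, 6): arr[2]=14 > arr[6]=13
(2, 7): arr[2]=14 > arr[7]=6
(5, 6): arr[5]=14 > arr[6]=13
(5, 7): arr[5]=14 > arr[7]=6
(6, 7): arr[6]=13 > arr[7]=6

Total inversions: 16

The array has 16 inversion(s): (0,3), (0,4), (0,7), (1,2), (1,3), (1,4), (1,5), (1,6), (1,7), (2,3), (2,4), (2,6), (2,7), (5,6), (5,7), (6,7). Each pair (i,j) satisfies i < j and arr[i] > arr[j].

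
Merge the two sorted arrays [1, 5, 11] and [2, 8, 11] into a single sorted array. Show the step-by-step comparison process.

Merging process:

Compare 1 vs 2: take 1 from left. Merged: [1]
Compare 5 vs 2: take 2 from right. Merged: [1, 2]
Compare 5 vs 8: take 5 from left. Merged: [1, 2, 5]
Compare 11 vs 8: take 8 from right. Merged: [1, 2, 5, 8]
Compare 11 vs 11: take 11 from left. Merged: [1, 2, 5, 8, 11]
Append remaining from right: [11]. Merged: [1, 2, 5, 8, 11, 11]

Final merged array: [1, 2, 5, 8, 11, 11]
Total comparisons: 5

The merged array is [1, 2, 5, 8, 11, 11], requiring 5 comparisons. The merge step runs in O(n) time where n is the total number of elements.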